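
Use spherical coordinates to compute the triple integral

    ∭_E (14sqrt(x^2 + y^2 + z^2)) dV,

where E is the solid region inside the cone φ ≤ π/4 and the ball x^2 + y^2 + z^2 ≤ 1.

In spherical coordinates, x = ρ sin(φ) cos(θ), y = ρ sin(φ) sin(θ), z = ρ cos(φ), and dV = ρ^2 sin(φ) dρ dφ dθ.

The integrand becomes 14ρ, so

    ∭_E (14sqrt(x^2 + y^2 + z^2)) dV = ∫_{0}^{2π} ∫_{0}^{π/4} ∫_{0}^{1} (14ρ) · ρ^2 sin(φ) dρ dφ dθ.

Inner (ρ): 7sin(φ)/2.
Middle (φ): 7/2 - 7sqrt(2)/4.
Outer (θ): 7π (2 - sqrt(2))/2.

Therefore the triple integral equals 7π (2 - sqrt(2))/2.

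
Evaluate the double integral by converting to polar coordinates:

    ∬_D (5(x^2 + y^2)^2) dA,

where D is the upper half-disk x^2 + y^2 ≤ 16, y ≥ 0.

The region D is 0 ≤ r ≤ 4, 0 ≤ θ ≤ π in polar coordinates, where x = r cos(θ), y = r sin(θ), and dA = r dr dθ.

Under the substitution, the integrand becomes 5r^4, so

    ∬_D (5(x^2 + y^2)^2) dA = ∫_{0}^{π} ∫_{0}^{4} (5r^4) · r dr dθ.

Inner integral (in r): ∫_{0}^{4} (5r^4) · r dr = 10240/3.

Outer integral (in θ): ∫_{0}^{π} (10240/3) dθ = 10240π/3.

Therefore ∬_D (5(x^2 + y^2)^2) dA = 10240π/3.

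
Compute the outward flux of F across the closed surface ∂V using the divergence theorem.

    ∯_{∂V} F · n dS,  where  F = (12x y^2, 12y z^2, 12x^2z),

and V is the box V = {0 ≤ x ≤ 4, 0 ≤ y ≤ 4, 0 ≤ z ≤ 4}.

By the divergence theorem,

    ∯_{∂V} F · n dS = ∭_V (∇ · F) dV.

Compute the divergence:
    ∇ · F = ∂F_x/∂x + ∂F_y/∂y + ∂F_z/∂z = 12y^2 + 12z^2 + 12x^2 = 12x^2 + 12y^2 + 12z^2.

V is a rectangular box, so dV = dx dy dz with 0 ≤ x ≤ 4, 0 ≤ y ≤ 4, 0 ≤ z ≤ 4.

Integrate (12x^2 + 12y^2 + 12z^2) over V as an iterated integral:

    ∭_V (∇·F) dV = ∫_0^{4} ∫_0^{4} ∫_0^{4} (12x^2 + 12y^2 + 12z^2) dz dy dx.

Inner (z from 0 to 4): 48x^2 + 48y^2 + 256.
Middle (y from 0 to 4): 192x^2 + 2048.
Outer (x from 0 to 4): 12288.

Therefore ∯_{∂V} F · n dS = 12288.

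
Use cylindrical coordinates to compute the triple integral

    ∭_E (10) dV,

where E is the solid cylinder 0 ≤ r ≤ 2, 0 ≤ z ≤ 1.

In cylindrical coordinates, x = r cos(θ), y = r sin(θ), z = z, and dV = r dr dθ dz.

The integrand becomes 10, so

    ∭_E (10) dV = ∫_{0}^{2π} ∫_{0}^{2} ∫_{0}^{1} (10) · r dz dr dθ.

Inner (z): 10r.
Middle (r from 0 to 2): 20.
Outer (θ): 40π.

Therefore the triple integral equals 40π.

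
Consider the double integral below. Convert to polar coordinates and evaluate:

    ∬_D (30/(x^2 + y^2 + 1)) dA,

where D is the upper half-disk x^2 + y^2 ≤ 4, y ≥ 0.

The region D is 0 ≤ r ≤ 2, 0 ≤ θ ≤ π in polar coordinates, where x = r cos(θ), y = r sin(θ), and dA = r dr dθ.

Under the substitution, the integrand becomes 30/(r^2 + 1), so

    ∬_D (30/(x^2 + y^2 + 1)) dA = ∫_{0}^{π} ∫_{0}^{2} (30/(r^2 + 1)) · r dr dθ.

Inner integral (in r): ∫_{0}^{2} (30/(r^2 + 1)) · r dr = log(30517578125).

Outer integral (in θ): ∫_{0}^{π} (log(30517578125)) dθ = log(30517578125^π).

Therefore ∬_D (30/(x^2 + y^2 + 1)) dA = log(30517578125^π).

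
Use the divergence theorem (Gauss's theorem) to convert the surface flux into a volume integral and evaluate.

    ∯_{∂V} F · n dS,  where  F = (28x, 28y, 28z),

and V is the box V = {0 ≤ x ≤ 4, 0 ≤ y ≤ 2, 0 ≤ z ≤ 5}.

By the divergence theorem,

    ∯_{∂V} F · n dS = ∭_V (∇ · F) dV.

Compute the divergence:
    ∇ · F = ∂F_x/∂x + ∂F_y/∂y + ∂F_z/∂z = 28 + 28 + 28 = 84.

V is a rectangular box, so dV = dx dy dz with 0 ≤ x ≤ 4, 0 ≤ y ≤ 2, 0 ≤ z ≤ 5.

Integrate (84) over V as an iterated integral:

    ∭_V (∇·F) dV = ∫_0^{4} ∫_0^{2} ∫_0^{5} (84) dz dy dx.

Inner (z from 0 to 5): 420.
Middle (y from 0 to 2): 840.
Outer (x from 0 to 4): 3360.

Therefore ∯_{∂V} F · n dS = 3360.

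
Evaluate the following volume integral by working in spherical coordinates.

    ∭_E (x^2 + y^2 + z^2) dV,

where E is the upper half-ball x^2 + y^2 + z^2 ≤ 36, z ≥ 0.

In spherical coordinates, x = ρ sin(φ) cos(θ), y = ρ sin(φ) sin(θ), z = ρ cos(φ), and dV = ρ^2 sin(φ) dρ dφ dθ.

The integrand becomes ρ^2, so

    ∭_E (x^2 + y^2 + z^2) dV = ∫_{0}^{2π} ∫_{0}^{π/2} ∫_{0}^{6} (ρ^2) · ρ^2 sin(φ) dρ dφ dθ.

Inner (ρ): 7776sin(φ)/5.
Middle (φ): 7776/5.
Outer (θ): 15552π/5.

Therefore the triple integral equals 15552π/5.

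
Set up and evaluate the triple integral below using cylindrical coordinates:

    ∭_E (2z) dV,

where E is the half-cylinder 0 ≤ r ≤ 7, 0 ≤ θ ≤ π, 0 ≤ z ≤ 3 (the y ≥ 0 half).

In cylindrical coordinates, x = r cos(θ), y = r sin(θ), z = z, and dV = r dr dθ dz.

The integrand becomes 2z, so

    ∭_E (2z) dV = ∫_{0}^{π} ∫_{0}^{7} ∫_{0}^{3} (2z) · r dz dr dθ.

Inner (z): 9r.
Middle (r from 0 to 7): 441/2.
Outer (θ): 441π/2.

Therefore the triple integral equals 441π/2.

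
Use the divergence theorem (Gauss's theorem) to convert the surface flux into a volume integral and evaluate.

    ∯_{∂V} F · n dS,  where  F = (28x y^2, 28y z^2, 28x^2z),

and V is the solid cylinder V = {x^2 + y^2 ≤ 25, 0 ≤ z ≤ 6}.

By the divergence theorem,

    ∯_{∂V} F · n dS = ∭_V (∇ · F) dV.

Compute the divergence:
    ∇ · F = ∂F_x/∂x + ∂F_y/∂y + ∂F_z/∂z = 28y^2 + 28z^2 + 28x^2 = 28x^2 + 28y^2 + 28z^2.

In cylindrical coordinates, x = r cos(θ), y = r sin(θ), z = z, dV = r dr dθ dz, with 0 ≤ r ≤ 5, 0 ≤ θ ≤ 2π, 0 ≤ z ≤ 6.

The integrand, after substitution and multiplying by the volume element, becomes (28r^2 + 28z^2) · r, so

    ∭_V (∇·F) dV = ∫_0^{2π} ∫_0^{5} ∫_0^{6} (28r^2 + 28z^2) · r dz dr dθ.

Inner (z from 0 to 6): 168r (r^2 + 12).
Middle (r from 0 to 5): 51450.
Outer (θ from 0 to 2π): 102900π.

Therefore ∯_{∂V} F · n dS = 102900π.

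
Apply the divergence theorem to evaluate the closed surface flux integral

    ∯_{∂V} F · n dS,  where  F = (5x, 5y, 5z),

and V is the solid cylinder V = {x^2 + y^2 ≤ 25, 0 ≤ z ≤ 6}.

By the divergence theorem,

    ∯_{∂V} F · n dS = ∭_V (∇ · F) dV.

Compute the divergence:
    ∇ · F = ∂F_x/∂x + ∂F_y/∂y + ∂F_z/∂z = 5 + 5 + 5 = 15.

In cylindrical coordinates, x = r cos(θ), y = r sin(θ), z = z, dV = r dr dθ dz, with 0 ≤ r ≤ 5, 0 ≤ θ ≤ 2π, 0 ≤ z ≤ 6.

The integrand, after substitution and multiplying by the volume element, becomes (15) · r, so

    ∭_V (∇·F) dV = ∫_0^{2π} ∫_0^{5} ∫_0^{6} (15) · r dz dr dθ.

Inner (z from 0 to 6): 90r.
Middle (r from 0 to 5): 1125.
Outer (θ from 0 to 2π): 2250π.

Therefore ∯_{∂V} F · n dS = 2250π.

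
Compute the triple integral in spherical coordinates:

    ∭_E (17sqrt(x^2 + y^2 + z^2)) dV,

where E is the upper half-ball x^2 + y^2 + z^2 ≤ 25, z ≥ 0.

In spherical coordinates, x = ρ sin(φ) cos(θ), y = ρ sin(φ) sin(θ), z = ρ cos(φ), and dV = ρ^2 sin(φ) dρ dφ dθ.

The integrand becomes 17ρ, so

    ∭_E (17sqrt(x^2 + y^2 + z^2)) dV = ∫_{0}^{2π} ∫_{0}^{π/2} ∫_{0}^{5} (17ρ) · ρ^2 sin(φ) dρ dφ dθ.

Inner (ρ): 10625sin(φ)/4.
Middle (φ): 10625/4.
Outer (θ): 10625π/2.

Therefore the triple integral equals 10625π/2.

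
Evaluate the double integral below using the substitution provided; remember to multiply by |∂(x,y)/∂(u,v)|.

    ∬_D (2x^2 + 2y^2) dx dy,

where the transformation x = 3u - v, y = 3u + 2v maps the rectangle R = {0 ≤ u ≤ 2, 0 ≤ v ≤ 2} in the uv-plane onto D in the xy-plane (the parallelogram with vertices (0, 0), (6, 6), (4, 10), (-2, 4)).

Compute the Jacobian determinant of (x, y) with respect to (u, v):

    ∂(x,y)/∂(u,v) = | 3  -1 | = (3)(2) - (-1)(3) = 9.
                   | 3  2 |

Its absolute value is |J| = 9 (the area scaling factor).

Substituting x = 3u - v, y = 3u + 2v into the integrand,

    2x^2 + 2y^2 → 36u^2 + 12u v + 10v^2,

so the integral becomes

    ∬_R (36u^2 + 12u v + 10v^2) · |J| du dv = ∫_0^2 ∫_0^2 (324u^2 + 108u v + 90v^2) dv du.

Inner (v): 648u^2 + 216u + 240.
Outer (u): 2640.

Therefore ∬_D (2x^2 + 2y^2) dx dy = 2640.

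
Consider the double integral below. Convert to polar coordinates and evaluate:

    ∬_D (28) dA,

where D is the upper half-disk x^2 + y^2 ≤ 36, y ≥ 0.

The region D is 0 ≤ r ≤ 6, 0 ≤ θ ≤ π in polar coordinates, where x = r cos(θ), y = r sin(θ), and dA = r dr dθ.

Under the substitution, the integrand becomes 28, so

    ∬_D (28) dA = ∫_{0}^{π} ∫_{0}^{6} (28) · r dr dθ.

Inner integral (in r): ∫_{0}^{6} (28) · r dr = 504.

Outer integral (in θ): ∫_{0}^{π} (504) dθ = 504π.

Therefore ∬_D (28) dA = 504π.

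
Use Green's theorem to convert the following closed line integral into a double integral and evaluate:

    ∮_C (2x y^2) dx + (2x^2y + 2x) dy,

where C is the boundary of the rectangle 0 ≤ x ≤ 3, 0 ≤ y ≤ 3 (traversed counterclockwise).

Green's theorem converts the closed line integral into a double integral over the enclosed region D:

    ∮_C P dx + Q dy = ∬_D (∂Q/∂x - ∂P/∂y) dA.

Here P = 2x y^2, Q = 2x^2y + 2x, so

    ∂Q/∂x = 4x y + 2,    ∂P/∂y = 4x y,
    ∂Q/∂x - ∂P/∂y = 2.

D is the region 0 ≤ x ≤ 3, 0 ≤ y ≤ 3. Evaluating the double integral:

    ∬_D (2) dA = ∫_0^{3} ∫_0^{3} (2) dy dx.

Inner (y from 0 to 3): 6.
Outer (x from 0 to 3): 18.

Therefore ∮_C P dx + Q dy = 18.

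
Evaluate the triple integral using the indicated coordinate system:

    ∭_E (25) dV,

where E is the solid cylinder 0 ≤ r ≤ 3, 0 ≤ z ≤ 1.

In cylindrical coordinates, x = r cos(θ), y = r sin(θ), z = z, and dV = r dr dθ dz.

The integrand becomes 25, so

    ∭_E (25) dV = ∫_{0}^{2π} ∫_{0}^{3} ∫_{0}^{1} (25) · r dz dr dθ.

Inner (z): 25r.
Middle (r from 0 to 3): 225/2.
Outer (θ): 225π.

Therefore the triple integral equals 225π.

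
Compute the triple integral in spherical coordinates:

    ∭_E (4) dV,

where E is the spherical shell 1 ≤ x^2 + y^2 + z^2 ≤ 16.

In spherical coordinates, x = ρ sin(φ) cos(θ), y = ρ sin(φ) sin(θ), z = ρ cos(φ), and dV = ρ^2 sin(φ) dρ dφ dθ.

The integrand becomes 4, so

    ∭_E (4) dV = ∫_{0}^{2π} ∫_{0}^{π} ∫_{1}^{4} (4) · ρ^2 sin(φ) dρ dφ dθ.

Inner (ρ): 84sin(φ).
Middle (φ): 168.
Outer (θ): 336π.

Therefore the triple integral equals 336π.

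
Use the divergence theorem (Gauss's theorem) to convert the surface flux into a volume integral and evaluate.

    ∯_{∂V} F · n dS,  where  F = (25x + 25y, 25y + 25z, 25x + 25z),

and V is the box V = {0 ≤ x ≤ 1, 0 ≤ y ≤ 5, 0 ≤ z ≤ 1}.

By the divergence theorem,

    ∯_{∂V} F · n dS = ∭_V (∇ · F) dV.

Compute the divergence:
    ∇ · F = ∂F_x/∂x + ∂F_y/∂y + ∂F_z/∂z = 25 + 25 + 25 = 75.

V is a rectangular box, so dV = dx dy dz with 0 ≤ x ≤ 1, 0 ≤ y ≤ 5, 0 ≤ z ≤ 1.

Integrate (75) over V as an iterated integral:

    ∭_V (∇·F) dV = ∫_0^{1} ∫_0^{5} ∫_0^{1} (75) dz dy dx.

Inner (z from 0 to 1): 75.
Middle (y from 0 to 5): 375.
Outer (x from 0 to 1): 375.

Therefore ∯_{∂V} F · n dS = 375.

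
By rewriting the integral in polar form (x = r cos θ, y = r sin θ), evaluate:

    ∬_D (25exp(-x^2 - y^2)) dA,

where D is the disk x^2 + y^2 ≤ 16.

The region D is 0 ≤ r ≤ 4, 0 ≤ θ ≤ 2π in polar coordinates, where x = r cos(θ), y = r sin(θ), and dA = r dr dθ.

Under the substitution, the integrand becomes 25exp(-r^2), so

    ∬_D (25exp(-x^2 - y^2)) dA = ∫_{0}^{2π} ∫_{0}^{4} (25exp(-r^2)) · r dr dθ.

Inner integral (in r): ∫_{0}^{4} (25exp(-r^2)) · r dr = 25/2 - 25exp(-16)/2.

Outer integral (in θ): ∫_{0}^{2π} (25/2 - 25exp(-16)/2) dθ = -25π exp(-16) + 25π.

Therefore ∬_D (25exp(-x^2 - y^2)) dA = -25π exp(-16) + 25π.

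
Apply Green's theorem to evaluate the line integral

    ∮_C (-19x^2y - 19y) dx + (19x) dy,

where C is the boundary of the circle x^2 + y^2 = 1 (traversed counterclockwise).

Green's theorem converts the closed line integral into a double integral over the enclosed region D:

    ∮_C P dx + Q dy = ∬_D (∂Q/∂x - ∂P/∂y) dA.

Here P = -19x^2y - 19y, Q = 19x, so

    ∂Q/∂x = 19,    ∂P/∂y = -19x^2 - 19,
    ∂Q/∂x - ∂P/∂y = 19x^2 + 38.

D is the region x^2 + y^2 ≤ 1. Evaluating the double integral:

In polar coordinates (x = r cos θ, y = r sin θ, dA = r dr dθ) the integrand becomes 19r^2cos(θ)^2 + 38, so

    ∬_D (19x^2 + 38) dA = ∫_0^{2π} ∫_0^{1} (19r^2cos(θ)^2 + 38) · r dr dθ.

Inner (r from 0 to 1): 19cos(θ)^2/4 + 19.
Outer (θ from 0 to 2π): 171π/4.

Therefore ∮_C P dx + Q dy = 171π/4.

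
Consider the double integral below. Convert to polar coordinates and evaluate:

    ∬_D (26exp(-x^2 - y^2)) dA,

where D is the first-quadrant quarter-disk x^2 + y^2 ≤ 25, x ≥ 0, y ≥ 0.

The region D is 0 ≤ r ≤ 5, 0 ≤ θ ≤ π/2 in polar coordinates, where x = r cos(θ), y = r sin(θ), and dA = r dr dθ.

Under the substitution, the integrand becomes 26exp(-r^2), so

    ∬_D (26exp(-x^2 - y^2)) dA = ∫_{0}^{π/2} ∫_{0}^{5} (26exp(-r^2)) · r dr dθ.

Inner integral (in r): ∫_{0}^{5} (26exp(-r^2)) · r dr = 13 - 13exp(-25).

Outer integral (in θ): ∫_{0}^{π/2} (13 - 13exp(-25)) dθ = -13π (1 - exp(25))exp(-25)/2.

Therefore ∬_D (26exp(-x^2 - y^2)) dA = -13π (1 - exp(25))exp(-25)/2.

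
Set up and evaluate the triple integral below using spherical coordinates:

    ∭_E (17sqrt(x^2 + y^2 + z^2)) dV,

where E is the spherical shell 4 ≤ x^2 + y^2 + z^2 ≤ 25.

In spherical coordinates, x = ρ sin(φ) cos(θ), y = ρ sin(φ) sin(θ), z = ρ cos(φ), and dV = ρ^2 sin(φ) dρ dφ dθ.

The integrand becomes 17ρ, so

    ∭_E (17sqrt(x^2 + y^2 + z^2)) dV = ∫_{0}^{2π} ∫_{0}^{π} ∫_{2}^{5} (17ρ) · ρ^2 sin(φ) dρ dφ dθ.

Inner (ρ): 10353sin(φ)/4.
Middle (φ): 10353/2.
Outer (θ): 10353π.

Therefore the triple integral equals 10353π.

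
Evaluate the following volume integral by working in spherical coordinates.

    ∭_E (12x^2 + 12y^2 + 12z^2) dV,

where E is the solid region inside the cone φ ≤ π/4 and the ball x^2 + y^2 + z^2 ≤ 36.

In spherical coordinates, x = ρ sin(φ) cos(θ), y = ρ sin(φ) sin(θ), z = ρ cos(φ), and dV = ρ^2 sin(φ) dρ dφ dθ.

The integrand becomes 12ρ^2, so

    ∭_E (12x^2 + 12y^2 + 12z^2) dV = ∫_{0}^{2π} ∫_{0}^{π/4} ∫_{0}^{6} (12ρ^2) · ρ^2 sin(φ) dρ dφ dθ.

Inner (ρ): 93312sin(φ)/5.
Middle (φ): 93312/5 - 46656sqrt(2)/5.
Outer (θ): 93312π (2 - sqrt(2))/5.

Therefore the triple integral equals 93312π (2 - sqrt(2))/5.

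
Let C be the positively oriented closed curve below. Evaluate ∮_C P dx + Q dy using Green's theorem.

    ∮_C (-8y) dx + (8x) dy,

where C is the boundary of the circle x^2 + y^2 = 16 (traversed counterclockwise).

Green's theorem converts the closed line integral into a double integral over the enclosed region D:

    ∮_C P dx + Q dy = ∬_D (∂Q/∂x - ∂P/∂y) dA.

Here P = -8y, Q = 8x, so

    ∂Q/∂x = 8,    ∂P/∂y = -8,
    ∂Q/∂x - ∂P/∂y = 16.

D is the region x^2 + y^2 ≤ 16. Evaluating the double integral:

In polar coordinates (x = r cos θ, y = r sin θ, dA = r dr dθ) the integrand becomes 16, so

    ∬_D (16) dA = ∫_0^{2π} ∫_0^{4} (16) · r dr dθ.

Inner (r from 0 to 4): 128.
Outer (θ from 0 to 2π): 256π.

Therefore ∮_C P dx + Q dy = 256π.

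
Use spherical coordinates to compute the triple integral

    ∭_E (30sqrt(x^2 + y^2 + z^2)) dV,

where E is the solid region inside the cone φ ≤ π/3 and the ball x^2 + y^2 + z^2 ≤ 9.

In spherical coordinates, x = ρ sin(φ) cos(θ), y = ρ sin(φ) sin(θ), z = ρ cos(φ), and dV = ρ^2 sin(φ) dρ dφ dθ.

The integrand becomes 30ρ, so

    ∭_E (30sqrt(x^2 + y^2 + z^2)) dV = ∫_{0}^{2π} ∫_{0}^{π/3} ∫_{0}^{3} (30ρ) · ρ^2 sin(φ) dρ dφ dθ.

Inner (ρ): 1215sin(φ)/2.
Middle (φ): 1215/4.
Outer (θ): 1215π/2.

Therefore the triple integral equals 1215π/2.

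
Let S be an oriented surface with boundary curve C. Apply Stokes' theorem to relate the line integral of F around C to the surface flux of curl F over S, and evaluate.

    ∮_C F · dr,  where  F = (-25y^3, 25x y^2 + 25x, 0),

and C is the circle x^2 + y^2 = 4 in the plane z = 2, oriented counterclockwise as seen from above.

Let S be the flat disk x^2 + y^2 ≤ 4 in the plane z = 2, with upward unit normal n̂ = ẑ. By Stokes' theorem,

    ∮_C F · dr = ∬_S (∇ × F) · n̂ dS = ∬_D (curl F)_z dA,

where D is the disk x^2 + y^2 ≤ 4.

Compute the curl of F = (-25y^3, 25x y^2 + 25x, 0):
    (∇ × F)_x = ∂F_z/∂y - ∂F_y/∂z = 0,
    (∇ × F)_y = ∂F_x/∂z - ∂F_z/∂x = 0,
    (∇ × F)_z = ∂F_y/∂x - ∂F_x/∂y = 100y^2 + 25.

On z = 2, (curl F)_z = 100y^2 + 25.

Convert to polar (x = r cos θ, y = r sin θ, dA = r dr dθ); the integrand becomes 100r^2sin(θ)^2 + 25, so

    ∬_D (curl F)_z dA = ∫_0^{2π} ∫_0^{2} (100r^2sin(θ)^2 + 25) · r dr dθ.

Inner (r from 0 to 2): 400sin(θ)^2 + 50.
Outer (θ from 0 to 2π): 500π.

Therefore ∮_C F · dr = 500π.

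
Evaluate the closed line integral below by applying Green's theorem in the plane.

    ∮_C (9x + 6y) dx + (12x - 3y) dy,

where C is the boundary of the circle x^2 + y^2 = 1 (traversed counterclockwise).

Green's theorem converts the closed line integral into a double integral over the enclosed region D:

    ∮_C P dx + Q dy = ∬_D (∂Q/∂x - ∂P/∂y) dA.

Here P = 9x + 6y, Q = 12x - 3y, so

    ∂Q/∂x = 12,    ∂P/∂y = 6,
    ∂Q/∂x - ∂P/∂y = 6.

D is the region x^2 + y^2 ≤ 1. Evaluating the double integral:

In polar coordinates (x = r cos θ, y = r sin θ, dA = r dr dθ) the integrand becomes 6, so

    ∬_D (6) dA = ∫_0^{2π} ∫_0^{1} (6) · r dr dθ.

Inner (r from 0 to 1): 3.
Outer (θ from 0 to 2π): 6π.

Therefore ∮_C P dx + Q dy = 6π.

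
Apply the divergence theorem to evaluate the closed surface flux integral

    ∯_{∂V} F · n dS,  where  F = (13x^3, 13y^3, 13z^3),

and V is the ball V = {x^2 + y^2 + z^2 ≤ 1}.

By the divergence theorem,

    ∯_{∂V} F · n dS = ∭_V (∇ · F) dV.

Compute the divergence:
    ∇ · F = ∂F_x/∂x + ∂F_y/∂y + ∂F_z/∂z = 39x^2 + 39y^2 + 39z^2.

In spherical coordinates, x = ρ sin(φ) cos(θ), y = ρ sin(φ) sin(θ), z = ρ cos(φ), dV = ρ^2 sin(φ) dρ dφ dθ, with 0 ≤ ρ ≤ 1, 0 ≤ φ ≤ π, 0 ≤ θ ≤ 2π.

The integrand, after substitution and multiplying by the volume element, becomes (39ρ^2) · ρ^2 sin(φ), so

    ∭_V (∇·F) dV = ∫_0^{2π} ∫_0^{π} ∫_0^{1} (39ρ^2) · ρ^2 sin(φ) dρ dφ dθ.

Inner (ρ from 0 to 1): 39sin(φ)/5.
Middle (φ from 0 to π): 78/5.
Outer (θ from 0 to 2π): 156π/5.

Therefore ∯_{∂V} F · n dS = 156π/5.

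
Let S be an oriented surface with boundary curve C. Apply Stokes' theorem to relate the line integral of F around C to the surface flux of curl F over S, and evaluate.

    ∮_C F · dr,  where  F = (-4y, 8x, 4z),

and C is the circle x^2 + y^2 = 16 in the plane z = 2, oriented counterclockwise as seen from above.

Let S be the flat disk x^2 + y^2 ≤ 16 in the plane z = 2, with upward unit normal n̂ = ẑ. By Stokes' theorem,

    ∮_C F · dr = ∬_S (∇ × F) · n̂ dS = ∬_D (curl F)_z dA,

where D is the disk x^2 + y^2 ≤ 16.

Compute the curl of F = (-4y, 8x, 4z):
    (∇ × F)_x = ∂F_z/∂y - ∂F_y/∂z = 0,
    (∇ × F)_y = ∂F_x/∂z - ∂F_z/∂x = 0,
    (∇ × F)_z = ∂F_y/∂x - ∂F_x/∂y = 12.

On z = 2, (curl F)_z = 12.

Convert to polar (x = r cos θ, y = r sin θ, dA = r dr dθ); the integrand becomes 12, so

    ∬_D (curl F)_z dA = ∫_0^{2π} ∫_0^{4} (12) · r dr dθ.

Inner (r from 0 to 4): 96.
Outer (θ from 0 to 2π): 192π.

Therefore ∮_C F · dr = 192π.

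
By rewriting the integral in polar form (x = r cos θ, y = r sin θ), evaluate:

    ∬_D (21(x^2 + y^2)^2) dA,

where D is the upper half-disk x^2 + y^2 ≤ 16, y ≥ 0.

The region D is 0 ≤ r ≤ 4, 0 ≤ θ ≤ π in polar coordinates, where x = r cos(θ), y = r sin(θ), and dA = r dr dθ.

Under the substitution, the integrand becomes 21r^4, so

    ∬_D (21(x^2 + y^2)^2) dA = ∫_{0}^{π} ∫_{0}^{4} (21r^4) · r dr dθ.

Inner integral (in r): ∫_{0}^{4} (21r^4) · r dr = 14336.

Outer integral (in θ): ∫_{0}^{π} (14336) dθ = 14336π.

Therefore ∬_D (21(x^2 + y^2)^2) dA = 14336π.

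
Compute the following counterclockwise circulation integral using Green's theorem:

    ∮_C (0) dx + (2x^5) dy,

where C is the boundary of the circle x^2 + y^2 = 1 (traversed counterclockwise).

Green's theorem converts the closed line integral into a double integral over the enclosed region D:

    ∮_C P dx + Q dy = ∬_D (∂Q/∂x - ∂P/∂y) dA.

Here P = 0, Q = 2x^5, so

    ∂Q/∂x = 10x^4,    ∂P/∂y = 0,
    ∂Q/∂x - ∂P/∂y = 10x^4.

D is the region x^2 + y^2 ≤ 1. Evaluating the double integral:

In polar coordinates (x = r cos θ, y = r sin θ, dA = r dr dθ) the integrand becomes 10r^4cos(θ)^4, so

    ∬_D (10x^4) dA = ∫_0^{2π} ∫_0^{1} (10r^4cos(θ)^4) · r dr dθ.

Inner (r from 0 to 1): 5cos(θ)^4/3.
Outer (θ from 0 to 2π): 5π/4.

Therefore ∮_C P dx + Q dy = 5π/4.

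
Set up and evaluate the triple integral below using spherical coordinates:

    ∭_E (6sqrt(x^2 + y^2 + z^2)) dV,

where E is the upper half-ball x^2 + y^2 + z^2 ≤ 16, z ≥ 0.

In spherical coordinates, x = ρ sin(φ) cos(θ), y = ρ sin(φ) sin(θ), z = ρ cos(φ), and dV = ρ^2 sin(φ) dρ dφ dθ.

The integrand becomes 6ρ, so

    ∭_E (6sqrt(x^2 + y^2 + z^2)) dV = ∫_{0}^{2π} ∫_{0}^{π/2} ∫_{0}^{4} (6ρ) · ρ^2 sin(φ) dρ dφ dθ.

Inner (ρ): 384sin(φ).
Middle (φ): 384.
Outer (θ): 768π.

Therefore the triple integral equals 768π.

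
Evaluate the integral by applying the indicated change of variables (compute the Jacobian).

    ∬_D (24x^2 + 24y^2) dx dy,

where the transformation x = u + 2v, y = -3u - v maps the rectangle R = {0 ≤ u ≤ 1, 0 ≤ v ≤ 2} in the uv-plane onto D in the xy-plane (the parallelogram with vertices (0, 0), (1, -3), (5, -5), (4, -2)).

Compute the Jacobian determinant of (x, y) with respect to (u, v):

    ∂(x,y)/∂(u,v) = | 1  2 | = (1)(-1) - (2)(-3) = 5.
                   | -3  -1 |

Its absolute value is |J| = 5 (the area scaling factor).

Substituting x = u + 2v, y = -3u - v into the integrand,

    24x^2 + 24y^2 → 240u^2 + 240u v + 120v^2,

so the integral becomes

    ∬_R (240u^2 + 240u v + 120v^2) · |J| du dv = ∫_0^1 ∫_0^2 (1200u^2 + 1200u v + 600v^2) dv du.

Inner (v): 2400u^2 + 2400u + 1600.
Outer (u): 3600.

Therefore ∬_D (24x^2 + 24y^2) dx dy = 3600.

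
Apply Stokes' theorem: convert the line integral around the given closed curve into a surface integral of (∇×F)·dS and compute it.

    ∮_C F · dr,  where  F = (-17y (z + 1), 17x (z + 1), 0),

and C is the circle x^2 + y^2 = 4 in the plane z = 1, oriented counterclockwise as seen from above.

Let S be the flat disk x^2 + y^2 ≤ 4 in the plane z = 1, with upward unit normal n̂ = ẑ. By Stokes' theorem,

    ∮_C F · dr = ∬_S (∇ × F) · n̂ dS = ∬_D (curl F)_z dA,

where D is the disk x^2 + y^2 ≤ 4.

Compute the curl of F = (-17y (z + 1), 17x (z + 1), 0):
    (∇ × F)_x = ∂F_z/∂y - ∂F_y/∂z = -17x,
    (∇ × F)_y = ∂F_x/∂z - ∂F_z/∂x = -17y,
    (∇ × F)_z = ∂F_y/∂x - ∂F_x/∂y = 34z + 34.

On z = 1, (curl F)_z = 68.

Convert to polar (x = r cos θ, y = r sin θ, dA = r dr dθ); the integrand becomes 68, so

    ∬_D (curl F)_z dA = ∫_0^{2π} ∫_0^{2} (68) · r dr dθ.

Inner (r from 0 to 2): 136.
Outer (θ from 0 to 2π): 272π.

Therefore ∮_C F · dr = 272π.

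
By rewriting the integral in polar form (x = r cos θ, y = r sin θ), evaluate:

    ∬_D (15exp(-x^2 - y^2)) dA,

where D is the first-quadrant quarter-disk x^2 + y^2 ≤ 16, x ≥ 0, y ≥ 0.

The region D is 0 ≤ r ≤ 4, 0 ≤ θ ≤ π/2 in polar coordinates, where x = r cos(θ), y = r sin(θ), and dA = r dr dθ.

Under the substitution, the integrand becomes 15exp(-r^2), so

    ∬_D (15exp(-x^2 - y^2)) dA = ∫_{0}^{π/2} ∫_{0}^{4} (15exp(-r^2)) · r dr dθ.

Inner integral (in r): ∫_{0}^{4} (15exp(-r^2)) · r dr = 15/2 - 15exp(-16)/2.

Outer integral (in θ): ∫_{0}^{π/2} (15/2 - 15exp(-16)/2) dθ = -15π (1 - exp(16))exp(-16)/4.

Therefore ∬_D (15exp(-x^2 - y^2)) dA = -15π (1 - exp(16))exp(-16)/4.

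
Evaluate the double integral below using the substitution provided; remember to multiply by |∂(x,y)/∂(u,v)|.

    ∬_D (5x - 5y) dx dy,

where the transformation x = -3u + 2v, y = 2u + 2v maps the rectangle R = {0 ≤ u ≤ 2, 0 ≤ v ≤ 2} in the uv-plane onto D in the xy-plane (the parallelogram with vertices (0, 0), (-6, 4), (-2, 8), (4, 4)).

Compute the Jacobian determinant of (x, y) with respect to (u, v):

    ∂(x,y)/∂(u,v) = | -3  2 | = (-3)(2) - (2)(2) = -10.
                   | 2  2 |

Its absolute value is |J| = 10 (the area scaling factor).

Substituting x = -3u + 2v, y = 2u + 2v into the integrand,

    5x - 5y → -25u,

so the integral becomes

    ∬_R (-25u) · |J| du dv = ∫_0^2 ∫_0^2 (-250u) dv du.

Inner (v): -500u.
Outer (u): -1000.

Therefore ∬_D (5x - 5y) dx dy = -1000.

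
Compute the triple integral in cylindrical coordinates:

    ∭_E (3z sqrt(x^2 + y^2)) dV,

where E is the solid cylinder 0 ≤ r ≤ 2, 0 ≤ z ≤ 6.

In cylindrical coordinates, x = r cos(θ), y = r sin(θ), z = z, and dV = r dr dθ dz.

The integrand becomes 3r z, so

    ∭_E (3z sqrt(x^2 + y^2)) dV = ∫_{0}^{2π} ∫_{0}^{2} ∫_{0}^{6} (3r z) · r dz dr dθ.

Inner (z): 54r^2.
Middle (r from 0 to 2): 144.
Outer (θ): 288π.

Therefore the triple integral equals 288π.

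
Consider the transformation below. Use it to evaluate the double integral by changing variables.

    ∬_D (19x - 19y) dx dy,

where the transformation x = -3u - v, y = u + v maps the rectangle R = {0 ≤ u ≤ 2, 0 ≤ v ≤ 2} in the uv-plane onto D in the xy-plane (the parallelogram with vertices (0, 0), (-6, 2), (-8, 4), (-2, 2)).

Compute the Jacobian determinant of (x, y) with respect to (u, v):

    ∂(x,y)/∂(u,v) = | -3  -1 | = (-3)(1) - (-1)(1) = -2.
                   | 1  1 |

Its absolute value is |J| = 2 (the area scaling factor).

Substituting x = -3u - v, y = u + v into the integrand,

    19x - 19y → -76u - 38v,

so the integral becomes

    ∬_R (-76u - 38v) · |J| du dv = ∫_0^2 ∫_0^2 (-152u - 76v) dv du.

Inner (v): -304u - 152.
Outer (u): -912.

Therefore ∬_D (19x - 19y) dx dy = -912.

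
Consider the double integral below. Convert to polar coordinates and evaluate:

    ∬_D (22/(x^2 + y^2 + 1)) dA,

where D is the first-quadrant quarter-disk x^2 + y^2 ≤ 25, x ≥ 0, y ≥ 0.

The region D is 0 ≤ r ≤ 5, 0 ≤ θ ≤ π/2 in polar coordinates, where x = r cos(θ), y = r sin(θ), and dA = r dr dθ.

Under the substitution, the integrand becomes 22/(r^2 + 1), so

    ∬_D (22/(x^2 + y^2 + 1)) dA = ∫_{0}^{π/2} ∫_{0}^{5} (22/(r^2 + 1)) · r dr dθ.

Inner integral (in r): ∫_{0}^{5} (22/(r^2 + 1)) · r dr = log(3670344486987776).

Outer integral (in θ): ∫_{0}^{π/2} (log(3670344486987776)) dθ = log(3670344486987776^(π/2)).

Therefore ∬_D (22/(x^2 + y^2 + 1)) dA = log(3670344486987776^(π/2)).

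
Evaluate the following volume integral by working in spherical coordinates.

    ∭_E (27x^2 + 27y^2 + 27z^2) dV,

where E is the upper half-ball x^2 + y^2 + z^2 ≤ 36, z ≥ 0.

In spherical coordinates, x = ρ sin(φ) cos(θ), y = ρ sin(φ) sin(θ), z = ρ cos(φ), and dV = ρ^2 sin(φ) dρ dφ dθ.

The integrand becomes 27ρ^2, so

    ∭_E (27x^2 + 27y^2 + 27z^2) dV = ∫_{0}^{2π} ∫_{0}^{π/2} ∫_{0}^{6} (27ρ^2) · ρ^2 sin(φ) dρ dφ dθ.

Inner (ρ): 209952sin(φ)/5.
Middle (φ): 209952/5.
Outer (θ): 419904π/5.

Therefore the triple integral equals 419904π/5.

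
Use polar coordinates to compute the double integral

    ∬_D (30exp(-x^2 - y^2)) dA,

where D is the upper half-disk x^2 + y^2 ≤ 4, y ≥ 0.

The region D is 0 ≤ r ≤ 2, 0 ≤ θ ≤ π in polar coordinates, where x = r cos(θ), y = r sin(θ), and dA = r dr dθ.

Under the substitution, the integrand becomes 30exp(-r^2), so

    ∬_D (30exp(-x^2 - y^2)) dA = ∫_{0}^{π} ∫_{0}^{2} (30exp(-r^2)) · r dr dθ.

Inner integral (in r): ∫_{0}^{2} (30exp(-r^2)) · r dr = 15 - 15exp(-4).

Outer integral (in θ): ∫_{0}^{π} (15 - 15exp(-4)) dθ = -15π exp(-4) + 15π.

Therefore ∬_D (30exp(-x^2 - y^2)) dA = -15π exp(-4) + 15π.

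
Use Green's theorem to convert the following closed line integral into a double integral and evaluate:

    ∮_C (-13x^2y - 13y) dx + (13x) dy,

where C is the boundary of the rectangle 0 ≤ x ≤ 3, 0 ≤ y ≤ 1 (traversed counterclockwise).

Green's theorem converts the closed line integral into a double integral over the enclosed region D:

    ∮_C P dx + Q dy = ∬_D (∂Q/∂x - ∂P/∂y) dA.

Here P = -13x^2y - 13y, Q = 13x, so

    ∂Q/∂x = 13,    ∂P/∂y = -13x^2 - 13,
    ∂Q/∂x - ∂P/∂y = 13x^2 + 26.

D is the region 0 ≤ x ≤ 3, 0 ≤ y ≤ 1. Evaluating the double integral:

    ∬_D (13x^2 + 26) dA = ∫_0^{3} ∫_0^{1} (13x^2 + 26) dy dx.

Inner (y from 0 to 1): 13x^2 + 26.
Outer (x from 0 to 3): 195.

Therefore ∮_C P dx + Q dy = 195.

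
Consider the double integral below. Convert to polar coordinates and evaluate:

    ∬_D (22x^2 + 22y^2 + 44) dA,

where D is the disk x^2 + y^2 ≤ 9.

The region D is 0 ≤ r ≤ 3, 0 ≤ θ ≤ 2π in polar coordinates, where x = r cos(θ), y = r sin(θ), and dA = r dr dθ.

Under the substitution, the integrand becomes 22r^2 + 44, so

    ∬_D (22x^2 + 22y^2 + 44) dA = ∫_{0}^{2π} ∫_{0}^{3} (22r^2 + 44) · r dr dθ.

Inner integral (in r): ∫_{0}^{3} (22r^2 + 44) · r dr = 1287/2.

Outer integral (in θ): ∫_{0}^{2π} (1287/2) dθ = 1287π.

Therefore ∬_D (22x^2 + 22y^2 + 44) dA = 1287π.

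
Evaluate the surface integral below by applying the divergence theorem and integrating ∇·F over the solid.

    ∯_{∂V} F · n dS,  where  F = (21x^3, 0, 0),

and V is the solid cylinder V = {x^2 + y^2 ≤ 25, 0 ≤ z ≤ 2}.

By the divergence theorem,

    ∯_{∂V} F · n dS = ∭_V (∇ · F) dV.

Compute the divergence:
    ∇ · F = ∂F_x/∂x + ∂F_y/∂y + ∂F_z/∂z = 63x^2 + 0 + 0 = 63x^2.

In cylindrical coordinates, x = r cos(θ), y = r sin(θ), z = z, dV = r dr dθ dz, with 0 ≤ r ≤ 5, 0 ≤ θ ≤ 2π, 0 ≤ z ≤ 2.

The integrand, after substitution and multiplying by the volume element, becomes (63r^2cos(θ)^2) · r, so

    ∭_V (∇·F) dV = ∫_0^{2π} ∫_0^{5} ∫_0^{2} (63r^2cos(θ)^2) · r dz dr dθ.

Inner (z from 0 to 2): 126r^3cos(θ)^2.
Middle (r from 0 to 5): 39375cos(θ)^2/2.
Outer (θ from 0 to 2π): 39375π/2.

Therefore ∯_{∂V} F · n dS = 39375π/2.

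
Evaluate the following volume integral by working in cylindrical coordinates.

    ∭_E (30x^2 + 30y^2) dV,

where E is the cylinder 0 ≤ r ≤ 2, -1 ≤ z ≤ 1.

In cylindrical coordinates, x = r cos(θ), y = r sin(θ), z = z, and dV = r dr dθ dz.

The integrand becomes 30r^2, so

    ∭_E (30x^2 + 30y^2) dV = ∫_{0}^{2π} ∫_{0}^{2} ∫_{-1}^{1} (30r^2) · r dz dr dθ.

Inner (z): 60r^3.
Middle (r from 0 to 2): 240.
Outer (θ): 480π.

Therefore the triple integral equals 480π.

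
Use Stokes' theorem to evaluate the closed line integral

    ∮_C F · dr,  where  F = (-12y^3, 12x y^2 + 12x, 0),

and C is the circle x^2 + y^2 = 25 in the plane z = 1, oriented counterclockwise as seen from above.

Let S be the flat disk x^2 + y^2 ≤ 25 in the plane z = 1, with upward unit normal n̂ = ẑ. By Stokes' theorem,

    ∮_C F · dr = ∬_S (∇ × F) · n̂ dS = ∬_D (curl F)_z dA,

where D is the disk x^2 + y^2 ≤ 25.

Compute the curl of F = (-12y^3, 12x y^2 + 12x, 0):
    (∇ × F)_x = ∂F_z/∂y - ∂F_y/∂z = 0,
    (∇ × F)_y = ∂F_x/∂z - ∂F_z/∂x = 0,
    (∇ × F)_z = ∂F_y/∂x - ∂F_x/∂y = 48y^2 + 12.

On z = 1, (curl F)_z = 48y^2 + 12.

Convert to polar (x = r cos θ, y = r sin θ, dA = r dr dθ); the integrand becomes 48r^2sin(θ)^2 + 12, so

    ∬_D (curl F)_z dA = ∫_0^{2π} ∫_0^{5} (48r^2sin(θ)^2 + 12) · r dr dθ.

Inner (r from 0 to 5): 7500sin(θ)^2 + 150.
Outer (θ from 0 to 2π): 7800π.

Therefore ∮_C F · dr = 7800π.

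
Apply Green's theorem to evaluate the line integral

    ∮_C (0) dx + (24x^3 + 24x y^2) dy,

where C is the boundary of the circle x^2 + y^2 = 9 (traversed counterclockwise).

Green's theorem converts the closed line integral into a double integral over the enclosed region D:

    ∮_C P dx + Q dy = ∬_D (∂Q/∂x - ∂P/∂y) dA.

Here P = 0, Q = 24x^3 + 24x y^2, so

    ∂Q/∂x = 72x^2 + 24y^2,    ∂P/∂y = 0,
    ∂Q/∂x - ∂P/∂y = 72x^2 + 24y^2.

D is the region x^2 + y^2 ≤ 9. Evaluating the double integral:

In polar coordinates (x = r cos θ, y = r sin θ, dA = r dr dθ) the integrand becomes 24r^2(cos(2θ) + 2), so

    ∬_D (72x^2 + 24y^2) dA = ∫_0^{2π} ∫_0^{3} (24r^2(cos(2θ) + 2)) · r dr dθ.

Inner (r from 0 to 3): 486cos(2θ) + 972.
Outer (θ from 0 to 2π): 1944π.

Therefore ∮_C P dx + Q dy = 1944π.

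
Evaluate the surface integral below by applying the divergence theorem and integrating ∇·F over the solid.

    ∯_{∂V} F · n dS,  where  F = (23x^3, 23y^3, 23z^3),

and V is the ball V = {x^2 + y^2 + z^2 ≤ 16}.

By the divergence theorem,

    ∯_{∂V} F · n dS = ∭_V (∇ · F) dV.

Compute the divergence:
    ∇ · F = ∂F_x/∂x + ∂F_y/∂y + ∂F_z/∂z = 69x^2 + 69y^2 + 69z^2.

In spherical coordinates, x = ρ sin(φ) cos(θ), y = ρ sin(φ) sin(θ), z = ρ cos(φ), dV = ρ^2 sin(φ) dρ dφ dθ, with 0 ≤ ρ ≤ 4, 0 ≤ φ ≤ π, 0 ≤ θ ≤ 2π.

The integrand, after substitution and multiplying by the volume element, becomes (69ρ^2) · ρ^2 sin(φ), so

    ∭_V (∇·F) dV = ∫_0^{2π} ∫_0^{π} ∫_0^{4} (69ρ^2) · ρ^2 sin(φ) dρ dφ dθ.

Inner (ρ from 0 to 4): 70656sin(φ)/5.
Middle (φ from 0 to π): 141312/5.
Outer (θ from 0 to 2π): 282624π/5.

Therefore ∯_{∂V} F · n dS = 282624π/5.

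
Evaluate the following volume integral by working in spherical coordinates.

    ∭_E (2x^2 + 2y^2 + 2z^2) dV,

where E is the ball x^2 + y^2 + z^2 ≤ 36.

In spherical coordinates, x = ρ sin(φ) cos(θ), y = ρ sin(φ) sin(θ), z = ρ cos(φ), and dV = ρ^2 sin(φ) dρ dφ dθ.

The integrand becomes 2ρ^2, so

    ∭_E (2x^2 + 2y^2 + 2z^2) dV = ∫_{0}^{2π} ∫_{0}^{π} ∫_{0}^{6} (2ρ^2) · ρ^2 sin(φ) dρ dφ dθ.

Inner (ρ): 15552sin(φ)/5.
Middle (φ): 31104/5.
Outer (θ): 62208π/5.

Therefore the triple integral equals 62208π/5.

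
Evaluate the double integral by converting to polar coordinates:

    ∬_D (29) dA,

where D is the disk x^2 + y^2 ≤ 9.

The region D is 0 ≤ r ≤ 3, 0 ≤ θ ≤ 2π in polar coordinates, where x = r cos(θ), y = r sin(θ), and dA = r dr dθ.

Under the substitution, the integrand becomes 29, so

    ∬_D (29) dA = ∫_{0}^{2π} ∫_{0}^{3} (29) · r dr dθ.

Inner integral (in r): ∫_{0}^{3} (29) · r dr = 261/2.

Outer integral (in θ): ∫_{0}^{2π} (261/2) dθ = 261π.

Therefore ∬_D (29) dA = 261π.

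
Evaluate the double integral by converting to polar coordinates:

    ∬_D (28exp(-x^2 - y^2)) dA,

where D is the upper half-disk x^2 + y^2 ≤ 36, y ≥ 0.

The region D is 0 ≤ r ≤ 6, 0 ≤ θ ≤ π in polar coordinates, where x = r cos(θ), y = r sin(θ), and dA = r dr dθ.

Under the substitution, the integrand becomes 28exp(-r^2), so

    ∬_D (28exp(-x^2 - y^2)) dA = ∫_{0}^{π} ∫_{0}^{6} (28exp(-r^2)) · r dr dθ.

Inner integral (in r): ∫_{0}^{6} (28exp(-r^2)) · r dr = 14 - 14exp(-36).

Outer integral (in θ): ∫_{0}^{π} (14 - 14exp(-36)) dθ = -14π exp(-36) + 14π.

Therefore ∬_D (28exp(-x^2 - y^2)) dA = -14π exp(-36) + 14π.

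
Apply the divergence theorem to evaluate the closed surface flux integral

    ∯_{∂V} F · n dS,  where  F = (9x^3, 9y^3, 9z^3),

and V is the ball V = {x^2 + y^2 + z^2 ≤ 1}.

By the divergence theorem,

    ∯_{∂V} F · n dS = ∭_V (∇ · F) dV.

Compute the divergence:
    ∇ · F = ∂F_x/∂x + ∂F_y/∂y + ∂F_z/∂z = 27x^2 + 27y^2 + 27z^2.

In spherical coordinates, x = ρ sin(φ) cos(θ), y = ρ sin(φ) sin(θ), z = ρ cos(φ), dV = ρ^2 sin(φ) dρ dφ dθ, with 0 ≤ ρ ≤ 1, 0 ≤ φ ≤ π, 0 ≤ θ ≤ 2π.

The integrand, after substitution and multiplying by the volume element, becomes (27ρ^2) · ρ^2 sin(φ), so

    ∭_V (∇·F) dV = ∫_0^{2π} ∫_0^{π} ∫_0^{1} (27ρ^2) · ρ^2 sin(φ) dρ dφ dθ.

Inner (ρ from 0 to 1): 27sin(φ)/5.
Middle (φ from 0 to π): 54/5.
Outer (θ from 0 to 2π): 108π/5.

Therefore ∯_{∂V} F · n dS = 108π/5.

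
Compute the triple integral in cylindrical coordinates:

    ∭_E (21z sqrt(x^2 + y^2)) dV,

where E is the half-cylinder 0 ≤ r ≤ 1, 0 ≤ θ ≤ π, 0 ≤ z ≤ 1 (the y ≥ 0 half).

In cylindrical coordinates, x = r cos(θ), y = r sin(θ), z = z, and dV = r dr dθ dz.

The integrand becomes 21r z, so

    ∭_E (21z sqrt(x^2 + y^2)) dV = ∫_{0}^{π} ∫_{0}^{1} ∫_{0}^{1} (21r z) · r dz dr dθ.

Inner (z): 21r^2/2.
Middle (r from 0 to 1): 7/2.
Outer (θ): 7π/2.

Therefore the triple integral equals 7π/2.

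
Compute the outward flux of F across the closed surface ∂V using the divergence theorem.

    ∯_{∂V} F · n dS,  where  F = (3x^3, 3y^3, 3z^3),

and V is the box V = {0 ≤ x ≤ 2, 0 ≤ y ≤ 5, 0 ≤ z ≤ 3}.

By the divergence theorem,

    ∯_{∂V} F · n dS = ∭_V (∇ · F) dV.

Compute the divergence:
    ∇ · F = ∂F_x/∂x + ∂F_y/∂y + ∂F_z/∂z = 9x^2 + 9y^2 + 9z^2.

V is a rectangular box, so dV = dx dy dz with 0 ≤ x ≤ 2, 0 ≤ y ≤ 5, 0 ≤ z ≤ 3.

Integrate (9x^2 + 9y^2 + 9z^2) over V as an iterated integral:

    ∭_V (∇·F) dV = ∫_0^{2} ∫_0^{5} ∫_0^{3} (9x^2 + 9y^2 + 9z^2) dz dy dx.

Inner (z from 0 to 3): 27x^2 + 27y^2 + 81.
Middle (y from 0 to 5): 135x^2 + 1530.
Outer (x from 0 to 2): 3420.

Therefore ∯_{∂V} F · n dS = 3420.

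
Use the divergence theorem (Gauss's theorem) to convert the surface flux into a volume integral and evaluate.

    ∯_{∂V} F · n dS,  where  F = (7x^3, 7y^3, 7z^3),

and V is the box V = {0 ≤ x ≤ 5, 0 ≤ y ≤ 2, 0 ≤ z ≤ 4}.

By the divergence theorem,

    ∯_{∂V} F · n dS = ∭_V (∇ · F) dV.

Compute the divergence:
    ∇ · F = ∂F_x/∂x + ∂F_y/∂y + ∂F_z/∂z = 21x^2 + 21y^2 + 21z^2.

V is a rectangular box, so dV = dx dy dz with 0 ≤ x ≤ 5, 0 ≤ y ≤ 2, 0 ≤ z ≤ 4.

Integrate (21x^2 + 21y^2 + 21z^2) over V as an iterated integral:

    ∭_V (∇·F) dV = ∫_0^{5} ∫_0^{2} ∫_0^{4} (21x^2 + 21y^2 + 21z^2) dz dy dx.

Inner (z from 0 to 4): 84x^2 + 84y^2 + 448.
Middle (y from 0 to 2): 168x^2 + 1120.
Outer (x from 0 to 5): 12600.

Therefore ∯_{∂V} F · n dS = 12600.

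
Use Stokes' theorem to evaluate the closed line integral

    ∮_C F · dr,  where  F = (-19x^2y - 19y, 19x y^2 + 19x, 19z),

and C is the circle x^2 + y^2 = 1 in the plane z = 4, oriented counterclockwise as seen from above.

Let S be the flat disk x^2 + y^2 ≤ 1 in the plane z = 4, with upward unit normal n̂ = ẑ. By Stokes' theorem,

    ∮_C F · dr = ∬_S (∇ × F) · n̂ dS = ∬_D (curl F)_z dA,

where D is the disk x^2 + y^2 ≤ 1.

Compute the curl of F = (-19x^2y - 19y, 19x y^2 + 19x, 19z):
    (∇ × F)_x = ∂F_z/∂y - ∂F_y/∂z = 0,
    (∇ × F)_y = ∂F_x/∂z - ∂F_z/∂x = 0,
    (∇ × F)_z = ∂F_y/∂x - ∂F_x/∂y = 19x^2 + 19y^2 + 38.

On z = 4, (curl F)_z = 19x^2 + 19y^2 + 38.

Convert to polar (x = r cos θ, y = r sin θ, dA = r dr dθ); the integrand becomes 19r^2 + 38, so

    ∬_D (curl F)_z dA = ∫_0^{2π} ∫_0^{1} (19r^2 + 38) · r dr dθ.

Inner (r from 0 to 1): 95/4.
Outer (θ from 0 to 2π): 95π/2.

Therefore ∮_C F · dr = 95π/2.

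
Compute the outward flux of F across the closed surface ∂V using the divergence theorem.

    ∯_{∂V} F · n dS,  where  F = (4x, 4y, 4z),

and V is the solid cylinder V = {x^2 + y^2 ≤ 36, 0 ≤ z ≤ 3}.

By the divergence theorem,

    ∯_{∂V} F · n dS = ∭_V (∇ · F) dV.

Compute the divergence:
    ∇ · F = ∂F_x/∂x + ∂F_y/∂y + ∂F_z/∂z = 4 + 4 + 4 = 12.

In cylindrical coordinates, x = r cos(θ), y = r sin(θ), z = z, dV = r dr dθ dz, with 0 ≤ r ≤ 6, 0 ≤ θ ≤ 2π, 0 ≤ z ≤ 3.

The integrand, after substitution and multiplying by the volume element, becomes (12) · r, so

    ∭_V (∇·F) dV = ∫_0^{2π} ∫_0^{6} ∫_0^{3} (12) · r dz dr dθ.

Inner (z from 0 to 3): 36r.
Middle (r from 0 to 6): 648.
Outer (θ from 0 to 2π): 1296π.

Therefore ∯_{∂V} F · n dS = 1296π.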